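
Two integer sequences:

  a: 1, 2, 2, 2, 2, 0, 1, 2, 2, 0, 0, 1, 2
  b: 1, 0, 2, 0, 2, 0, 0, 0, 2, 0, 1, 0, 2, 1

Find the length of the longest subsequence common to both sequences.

8

Match 1 (a #1, b #1); then 2 (a #2, b #3); then 2 (a #3, b #5); then 2 (a #5, b #9); then 0 (a #6, b #10); then 1 (a #7, b #11); then 2 (a #9, b #13); then 1 (a #12, b #14) — 8 values in the same relative order in both. Since dp[13][14] = 8, nothing longer is possible.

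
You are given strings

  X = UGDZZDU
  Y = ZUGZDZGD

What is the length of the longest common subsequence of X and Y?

5

One common subsequence of length 5: U (X #1, Y #2), then G (X #2, Y #3), then D (X #3, Y #5), then Z (X #4, Y #6), then D (X #6, Y #8). Since dp[7][8] = 5, nothing longer is possible.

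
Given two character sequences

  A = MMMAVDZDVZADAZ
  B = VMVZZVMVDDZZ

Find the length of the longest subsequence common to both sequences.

Match M at A[1]=B[2], then M at A[3]=B[7], then V at A[5]=B[8], then D at A[6]=B[9], then D at A[8]=B[10], then Z at A[10]=B[11], then Z at A[14]=B[12] — 7 characters in the same relative order in both, and the DP table's final entry dp[14][12] is also 7, so no common subsequence is longer.

7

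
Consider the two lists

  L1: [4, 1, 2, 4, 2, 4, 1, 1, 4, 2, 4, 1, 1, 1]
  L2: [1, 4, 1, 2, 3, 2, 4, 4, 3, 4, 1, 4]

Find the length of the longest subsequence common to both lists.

8

Taking 4 [1,2], then 1 [2,3], then 2 [3,4], then 2 [5,6], then 4 [6,7], then 4 [9,8], then 4 [11,10], then 1 [12,11] gives a common subsequence of length 8. Since dp[14][12] = 8, nothing longer is possible.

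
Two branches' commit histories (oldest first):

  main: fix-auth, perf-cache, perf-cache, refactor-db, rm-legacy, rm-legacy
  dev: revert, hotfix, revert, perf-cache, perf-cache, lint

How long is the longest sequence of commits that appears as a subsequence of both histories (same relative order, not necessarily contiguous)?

Match perf-cache (main #2, dev #4); then perf-cache (main #3, dev #5) — 2 commits in the same relative order in both. The LCS DP gives dp[6][6] = 2, so this is optimal.

2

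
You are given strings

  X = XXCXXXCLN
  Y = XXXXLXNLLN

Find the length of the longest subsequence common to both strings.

Let dp[i][j] be the LCS length of the first i characters of X and the first j characters of Y. dp[i][j] = dp[i-1][j-1]+1 when the i-th and j-th characters match, else max(dp[i-1][j], dp[i][j-1]).
    ·  X  X  X  X  L  X  N  L  L  N
 ·  0  0  0  0  0  0  0  0  0  0  0
 X  0  1  1  1  1  1  1  1  1  1  1
 X  0  1  2  2  2  2  2  2  2  2  2
 C  0  1  2  2  2  2  2  2  2  2  2
 X  0  1  2  3  3  3  3  3  3  3  3
 X  0  1  2  3  4  4  4  4  4  4  4
 X  0  1  2  3  4  4  5  5  5  5  5
 C  0  1  2  3  4  4  5  5  5  5  5
 L  0  1  2  3  4  5  5  5  6  6  6
 N  0  1  2  3  4  5  5  6  6  6  7
dp[9][10] = 7. One LCS (by backtracking along matches): XXXXXLN.

7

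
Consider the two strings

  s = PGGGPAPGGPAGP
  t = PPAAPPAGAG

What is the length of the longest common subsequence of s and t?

7

One common subsequence of length 7: P (s #1, t #1); then P (s #5, t #2); then A (s #6, t #4); then P (s #7, t #6); then G (s #9, t #8); then A (s #11, t #9); then G (s #12, t #10). dp[13][10] = 7 confirms this is the maximum.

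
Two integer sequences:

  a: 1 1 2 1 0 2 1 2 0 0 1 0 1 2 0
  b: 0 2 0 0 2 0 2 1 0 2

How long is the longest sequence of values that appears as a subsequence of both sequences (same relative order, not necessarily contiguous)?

7

Let dp[i][j] be the LCS length of the first i values of a and the first j values of b. dp[i][j] = dp[i-1][j-1]+1 when the i-th and j-th values match, else max(dp[i-1][j], dp[i][j-1]).
    ·  0  2  0  0  2  0  2  1  0  2
 ·  0  0  0  0  0  0  0  0  0  0  0
 1  0  0  0  0  0  0  0  0  1  1  1
 1  0  0  0  0  0  0  0  0  1  1  1
 2  0  0  1  1  1  1  1  1  1  1  2
 1  0  0  1  1  1  1  1  1  2  2  2
 0  0  1  1  2  2  2  2  2  2  3  3
 2  0  1  2  2  2  3  3  3  3  3  4
 1  0  1  2  2  2  3  3  3  4  4  4
 2  0  1  2  2  2  3  3  4  4  4  5
 0  0  1  2  3  3  3  4  4  4  5  5
 0  0  1  2  3  4  4  4  4  4  5  5
 1  0  1  2  3  4  4  4  4  5  5  5
 0  0  1  2  3  4  4  5  5  5  6  6
 1  0  1  2  3  4  4  5  5  6  6  6
 2  0  1  2  3  4  5  5  6  6  6  7
 0  0  1  2  3  4  5  6  6  6  7  7
dp[15][10] = 7. One LCS (by backtracking along matches): 2, 0, 2, 2, 1, 0, 2.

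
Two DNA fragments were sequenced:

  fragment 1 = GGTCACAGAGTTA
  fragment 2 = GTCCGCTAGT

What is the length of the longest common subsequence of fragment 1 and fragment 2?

Let dp[i][j] be the LCS length of the first i bases of fragment 1 and the first j bases of fragment 2. dp[i][j] = dp[i-1][j-1]+1 when the i-th and j-th bases match, else max(dp[i-1][j], dp[i][j-1]).
    ·  G  T  C  C  G  C  T  A  G  T
 ·  0  0  0  0  0  0  0  0  0  0  0
 G  0  1  1  1  1  1  1  1  1  1  1
 G  0  1  1  1  1  2  2  2  2  2  2
 T  0  1  2  2  2  2  2  3  3  3  3
 C  0  1  2  3  3  3  3  3  3  3  3
 A  0  1  2  3  3  3  3  3  4  4  4
 C  0  1  2  3  4  4  4  4  4  4  4
 A  0  1  2  3  4  4  4  4  5  5  5
 G  0  1  2  3  4  5  5  5  5  6  6
 A  0  1  2  3  4  5  5  5  6  6  6
 G  0  1  2  3  4  5  5  5  6  7  7
 T  0  1  2  3  4  5  5  6  6  7  8
 T  0  1  2  3  4  5  5  6  6  7  8
 A  0  1  2  3  4  5  5  6  7  7  8
dp[13][10] = 8. One LCS (by backtracking along matches): GTCCGAGT.

8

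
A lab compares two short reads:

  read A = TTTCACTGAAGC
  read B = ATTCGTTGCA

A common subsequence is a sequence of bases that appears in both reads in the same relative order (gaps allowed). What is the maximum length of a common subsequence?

Match T (read A #1, read B #2), T (read A #2, read B #3), T (read A #3, read B #6), T (read A #7, read B #7), G (read A #8, read B #8), A (read A #10, read B #10) — 6 bases in the same relative order in both. dp[12][10] = 6 confirms this is the maximum.

6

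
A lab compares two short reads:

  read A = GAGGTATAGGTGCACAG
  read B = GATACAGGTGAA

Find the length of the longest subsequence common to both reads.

One common subsequence of length 11: G [1,1]; then A [2,2]; then T [5,3]; then A [6,4]; then A [8,6]; then G [9,7]; then G [10,8]; then T [11,9]; then G [12,10]; then A [14,11]; then A [16,12], and the DP table's final entry dp[17][12] is also 11, so no common subsequence is longer.

11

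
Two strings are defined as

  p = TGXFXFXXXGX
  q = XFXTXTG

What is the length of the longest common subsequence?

5

Let dp[i][j] be the LCS length of the first i characters of p and the first j characters of q. dp[i][j] = dp[i-1][j-1]+1 when the i-th and j-th characters match, else max(dp[i-1][j], dp[i][j-1]).
    ·  X  F  X  T  X  T  G
 ·  0  0  0  0  0  0  0  0
 T  0  0  0  0  1  1  1  1
 G  0  0  0  0  1  1  1  2
 X  0  1  1  1  1  2  2  2
 F  0  1  2  2  2  2  2  2
 X  0  1  2  3  3  3  3  3
 F  0  1  2  3  3  3  3  3
 X  0  1  2  3  3  4  4  4
 X  0  1  2  3  3  4  4  4
 X  0  1  2  3  3  4  4  4
 G  0  1  2  3  3  4  4  5
 X  0  1  2  3  3  4  4  5
dp[11][7] = 5. One LCS (by backtracking along matches): XFXXG.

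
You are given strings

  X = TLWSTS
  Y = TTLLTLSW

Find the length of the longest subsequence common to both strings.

Let dp[i][j] be the LCS length of the first i characters of X and the first j characters of Y. dp[i][j] = dp[i-1][j-1]+1 when the i-th and j-th characters match, else max(dp[i-1][j], dp[i][j-1]).
    ·  T  T  L  L  T  L  S  W
 ·  0  0  0  0  0  0  0  0  0
 T  0  1  1  1  1  1  1  1  1
 L  0  1  1  2  2  2  2  2  2
 W  0  1  1  2  2  2  2  2  3
 S  0  1  1  2  2  2  2  3  3
 T  0  1  2  2  2  3  3  3  3
 S  0  1  2  2  2  3  3  4  4
dp[6][8] = 4. One LCS (by backtracking along matches): TLTS.

4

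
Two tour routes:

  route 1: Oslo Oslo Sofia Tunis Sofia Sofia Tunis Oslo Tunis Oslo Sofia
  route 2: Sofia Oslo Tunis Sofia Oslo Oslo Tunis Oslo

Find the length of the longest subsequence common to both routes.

Match Oslo [2,2]; then Tunis [4,3]; then Sofia [5,4]; then Oslo [8,6]; then Tunis [9,7]; then Oslo [10,8] — 6 stops in the same relative order in both, and the DP table's final entry dp[11][8] is also 6, so no common subsequence is longer.

6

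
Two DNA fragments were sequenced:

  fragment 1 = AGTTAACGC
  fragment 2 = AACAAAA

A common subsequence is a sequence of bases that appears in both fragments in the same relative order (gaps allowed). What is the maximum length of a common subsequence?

3

Taking A [1,5]; then A [5,6]; then A [6,7] gives a common subsequence of length 3, and the DP table's final entry dp[9][7] is also 3, so no common subsequence is longer.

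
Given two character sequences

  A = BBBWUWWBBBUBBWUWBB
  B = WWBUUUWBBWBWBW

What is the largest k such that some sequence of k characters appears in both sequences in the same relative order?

Pick W (A #6, B #1), W (A #7, B #2), B (A #8, B #3), U (A #11, B #6), B (A #12, B #8), B (A #13, B #9), W (A #14, B #10), W (A #16, B #12), B (A #17, B #13); all 9 characters appear in both, in order, and the DP table's final entry dp[18][14] is also 9, so no common subsequence is longer.

9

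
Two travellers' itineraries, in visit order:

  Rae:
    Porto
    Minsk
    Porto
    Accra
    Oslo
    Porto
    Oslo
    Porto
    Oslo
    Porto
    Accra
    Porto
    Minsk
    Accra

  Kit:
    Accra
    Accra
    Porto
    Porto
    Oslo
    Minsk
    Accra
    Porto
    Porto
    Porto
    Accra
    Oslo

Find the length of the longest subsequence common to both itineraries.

7

Pick Porto [1,4] → Minsk [2,6] → Accra [4,7] → Porto [6,8] → Porto [8,9] → Porto [10,10] → Accra [11,11]; all 7 stops appear in both, in order, and the DP table's final entry dp[14][12] is also 7, so no common subsequence is longer.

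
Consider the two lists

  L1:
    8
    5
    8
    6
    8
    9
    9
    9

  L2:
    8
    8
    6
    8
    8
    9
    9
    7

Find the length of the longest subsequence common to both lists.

Taking 8 (L1 #1, L2 #1); then 8 (L1 #3, L2 #2); then 6 (L1 #4, L2 #3); then 8 (L1 #5, L2 #5); then 9 (L1 #6, L2 #6); then 9 (L1 #7, L2 #7) gives a common subsequence of length 6. dp[8][8] = 6 confirms this is the maximum.

6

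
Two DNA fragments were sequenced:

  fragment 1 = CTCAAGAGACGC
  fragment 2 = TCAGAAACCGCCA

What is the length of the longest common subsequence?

9

Taking T (fragment 1 #2, fragment 2 #1), then C (fragment 1 #3, fragment 2 #2), then A (fragment 1 #4, fragment 2 #3), then A (fragment 1 #5, fragment 2 #5), then A (fragment 1 #7, fragment 2 #6), then A (fragment 1 #9, fragment 2 #7), then C (fragment 1 #10, fragment 2 #9), then G (fragment 1 #11, fragment 2 #10), then C (fragment 1 #12, fragment 2 #12) gives a common subsequence of length 9. The LCS DP gives dp[12][13] = 9, so this is optimal.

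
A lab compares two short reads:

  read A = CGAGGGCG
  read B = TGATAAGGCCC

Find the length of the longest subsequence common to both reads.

5

Pick G [2,2], then A [3,6], then G [4,7], then G [5,8], then C [7,11]; all 5 bases appear in both, in order. The LCS DP gives dp[8][11] = 5, so this is optimal.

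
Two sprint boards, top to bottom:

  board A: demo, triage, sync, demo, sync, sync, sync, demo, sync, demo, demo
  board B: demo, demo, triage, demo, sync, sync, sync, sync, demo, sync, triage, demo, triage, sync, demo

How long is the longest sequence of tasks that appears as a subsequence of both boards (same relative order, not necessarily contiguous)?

Pick demo at board A[1]=board B[2], triage at board A[2]=board B[3], sync at board A[3]=board B[5], sync at board A[5]=board B[6], sync at board A[6]=board B[7], sync at board A[7]=board B[8], demo at board A[8]=board B[9], sync at board A[9]=board B[10], demo at board A[10]=board B[12], demo at board A[11]=board B[15]; all 10 tasks appear in both, in order, and the DP table's final entry dp[11][15] is also 10, so no common subsequence is longer.

10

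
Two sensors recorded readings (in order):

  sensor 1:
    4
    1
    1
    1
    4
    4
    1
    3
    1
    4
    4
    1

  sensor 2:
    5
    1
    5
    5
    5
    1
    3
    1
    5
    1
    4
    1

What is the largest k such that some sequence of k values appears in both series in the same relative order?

Match 1 [2,2], 1 [3,6], 1 [4,8], 1 [9,10], 4 [11,11], 1 [12,12] — 6 values in the same relative order in both, and the DP table's final entry dp[12][12] is also 6, so no common subsequence is longer.

6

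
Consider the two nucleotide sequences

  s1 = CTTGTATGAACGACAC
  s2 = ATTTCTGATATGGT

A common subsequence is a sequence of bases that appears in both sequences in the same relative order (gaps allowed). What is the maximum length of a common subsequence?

8

One common subsequence of length 8: C [1,5], then T [3,6], then G [4,7], then T [5,9], then A [6,10], then T [7,11], then G [8,12], then G [12,13]. dp[16][14] = 8 confirms this is the maximum.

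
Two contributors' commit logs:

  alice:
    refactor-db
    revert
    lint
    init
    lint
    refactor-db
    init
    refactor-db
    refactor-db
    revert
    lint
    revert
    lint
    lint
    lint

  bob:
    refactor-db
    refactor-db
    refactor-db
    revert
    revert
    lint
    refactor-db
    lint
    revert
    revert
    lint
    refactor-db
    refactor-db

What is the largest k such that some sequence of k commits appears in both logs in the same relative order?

8

Taking refactor-db (alice #6, bob #1) → refactor-db (alice #8, bob #2) → refactor-db (alice #9, bob #3) → revert (alice #10, bob #4) → revert (alice #12, bob #5) → lint (alice #13, bob #6) → lint (alice #14, bob #8) → lint (alice #15, bob #11) gives a common subsequence of length 8. The LCS DP gives dp[15][13] = 8, so this is optimal.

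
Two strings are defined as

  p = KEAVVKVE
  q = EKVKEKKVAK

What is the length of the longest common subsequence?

Let dp[i][j] be the LCS length of the first i characters of p and the first j characters of q. dp[i][j] = dp[i-1][j-1]+1 when the i-th and j-th characters match, else max(dp[i-1][j], dp[i][j-1]).
    ·  E  K  V  K  E  K  K  V  A  K
 ·  0  0  0  0  0  0  0  0  0  0  0
 K  0  0  1  1  1  1  1  1  1  1  1
 E  0  1  1  1  1  2  2  2  2  2  2
 A  0  1  1  1  1  2  2  2  2  3  3
 V  0  1  1  2  2  2  2  2  3  3  3
 V  0  1  1  2  2  2  2  2  3  3  3
 K  0  1  2  2  3  3  3  3  3  3  4
 V  0  1  2  3  3  3  3  3  4  4  4
 E  0  1  2  3  3  4  4  4  4  4  4
dp[8][10] = 4. One LCS (by backtracking along matches): KEAK.

4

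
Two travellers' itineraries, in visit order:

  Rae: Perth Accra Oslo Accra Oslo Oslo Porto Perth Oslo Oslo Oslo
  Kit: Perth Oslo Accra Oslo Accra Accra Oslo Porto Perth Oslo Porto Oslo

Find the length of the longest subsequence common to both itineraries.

One common subsequence of length 9: Perth (Rae #1, Kit #1), then Accra (Rae #2, Kit #3), then Oslo (Rae #3, Kit #4), then Accra (Rae #4, Kit #6), then Oslo (Rae #6, Kit #7), then Porto (Rae #7, Kit #8), then Perth (Rae #8, Kit #9), then Oslo (Rae #9, Kit #10), then Oslo (Rae #11, Kit #12). The LCS DP gives dp[11][12] = 9, so this is optimal.

9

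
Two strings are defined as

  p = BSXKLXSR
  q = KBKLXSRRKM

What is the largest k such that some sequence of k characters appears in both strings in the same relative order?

Let dp[i][j] be the LCS length of the first i characters of p and the first j characters of q. dp[i][j] = dp[i-1][j-1]+1 when the i-th and j-th characters match, else max(dp[i-1][j], dp[i][j-1]).
    ·  K  B  K  L  X  S  R  R  K  M
 ·  0  0  0  0  0  0  0  0  0  0  0
 B  0  0  1  1  1  1  1  1  1  1  1
 S  0  0  1  1  1  1  2  2  2  2  2
 X  0  0  1  1  1  2  2  2  2  2  2
 K  0  1  1  2  2  2  2  2  2  3  3
 L  0  1  1  2  3  3  3  3  3  3  3
 X  0  1  1  2  3  4  4  4  4  4  4
 S  0  1  1  2  3  4  5  5  5  5  5
 R  0  1  1  2  3  4  5  6  6  6  6
dp[8][10] = 6. One LCS (by backtracking along matches): BKLXSR.

6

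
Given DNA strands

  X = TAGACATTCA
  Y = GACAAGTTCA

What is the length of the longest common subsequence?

Match G [3,1], then A [4,2], then C [5,3], then A [6,5], then T [7,7], then T [8,8], then C [9,9], then A [10,10] — 8 bases in the same relative order in both. Since dp[10][10] = 8, nothing longer is possible.

8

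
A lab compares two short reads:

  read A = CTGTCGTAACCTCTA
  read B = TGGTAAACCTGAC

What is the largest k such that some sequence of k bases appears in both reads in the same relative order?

Pick T (read A #2, read B #1), then G (read A #3, read B #2), then G (read A #6, read B #3), then T (read A #7, read B #4), then A (read A #8, read B #6), then A (read A #9, read B #7), then C (read A #10, read B #8), then C (read A #11, read B #9), then T (read A #12, read B #10), then C (read A #13, read B #13); all 10 bases appear in both, in order. dp[15][13] = 10 confirms this is the maximum.

10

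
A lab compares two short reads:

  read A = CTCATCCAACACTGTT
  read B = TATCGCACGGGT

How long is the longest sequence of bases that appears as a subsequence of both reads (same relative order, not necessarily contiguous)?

Taking T (read A #2, read B #1) → A (read A #4, read B #2) → T (read A #5, read B #3) → C (read A #6, read B #4) → C (read A #7, read B #6) → A (read A #9, read B #7) → C (read A #10, read B #8) → G (read A #14, read B #11) → T (read A #16, read B #12) gives a common subsequence of length 9. dp[16][12] = 9 confirms this is the maximum.

9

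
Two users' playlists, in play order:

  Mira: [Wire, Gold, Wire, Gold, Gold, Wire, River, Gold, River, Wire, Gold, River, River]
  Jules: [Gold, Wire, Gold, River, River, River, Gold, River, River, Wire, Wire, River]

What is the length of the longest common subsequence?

8

Taking Gold [2,1], then Wire [3,2], then Gold [4,3], then Gold [5,7], then River [7,8], then River [9,9], then Wire [10,11], then River [13,12] gives a common subsequence of length 8. The LCS DP gives dp[13][12] = 8, so this is optimal.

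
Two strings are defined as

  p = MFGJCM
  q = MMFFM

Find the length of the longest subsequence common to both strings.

3

Taking M at p[1]=q[2], F at p[2]=q[4], M at p[6]=q[5] gives a common subsequence of length 3. dp[6][5] = 3 confirms this is the maximum.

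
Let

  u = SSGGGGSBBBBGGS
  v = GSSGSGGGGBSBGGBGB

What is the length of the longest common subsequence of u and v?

Pick S (u #1, v #3) → S (u #2, v #5) → G (u #3, v #6) → G (u #4, v #7) → G (u #5, v #8) → G (u #6, v #9) → S (u #7, v #11) → B (u #8, v #12) → B (u #9, v #15) → B (u #11, v #17); all 10 characters appear in both, in order. Since dp[14][17] = 10, nothing longer is possible.

10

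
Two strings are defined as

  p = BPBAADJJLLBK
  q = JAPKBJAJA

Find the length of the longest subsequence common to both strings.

Let dp[i][j] be the LCS length of the first i characters of p and the first j characters of q. dp[i][j] = dp[i-1][j-1]+1 when the i-th and j-th characters match, else max(dp[i-1][j], dp[i][j-1]).
    ·  J  A  P  K  B  J  A  J  A
 ·  0  0  0  0  0  0  0  0  0  0
 B  0  0  0  0  0  1  1  1  1  1
 P  0  0  0  1  1  1  1  1  1  1
 B  0  0  0  1  1  2  2  2  2  2
 A  0  0  1  1  1  2  2  3  3  3
 A  0  0  1  1  1  2  2  3  3  4
 D  0  0  1  1  1  2  2  3  3  4
 J  0  1  1  1  1  2  3  3  4  4
 J  0  1  1  1  1  2  3  3  4  4
 L  0  1  1  1  1  2  3  3  4  4
 L  0  1  1  1  1  2  3  3  4  4
 B  0  1  1  1  1  2  3  3  4  4
 K  0  1  1  1  2  2  3  3  4  4
dp[12][9] = 4. One LCS (by backtracking along matches): PBAA.

4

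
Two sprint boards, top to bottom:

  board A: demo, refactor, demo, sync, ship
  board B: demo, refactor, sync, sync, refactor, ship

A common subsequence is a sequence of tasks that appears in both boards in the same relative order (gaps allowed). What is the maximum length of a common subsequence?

Match demo at board A[1]=board B[1] → refactor at board A[2]=board B[2] → sync at board A[4]=board B[4] → ship at board A[5]=board B[6] — 4 tasks in the same relative order in both. Since dp[5][6] = 4, nothing longer is possible.

4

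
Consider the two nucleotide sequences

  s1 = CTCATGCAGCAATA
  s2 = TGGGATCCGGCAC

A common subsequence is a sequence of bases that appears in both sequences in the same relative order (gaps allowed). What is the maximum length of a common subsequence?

7

One common subsequence of length 7: T (s1 #2, s2 #1); then A (s1 #4, s2 #5); then T (s1 #5, s2 #6); then G (s1 #6, s2 #10); then C (s1 #7, s2 #11); then A (s1 #8, s2 #12); then C (s1 #10, s2 #13). Since dp[14][13] = 7, nothing longer is possible.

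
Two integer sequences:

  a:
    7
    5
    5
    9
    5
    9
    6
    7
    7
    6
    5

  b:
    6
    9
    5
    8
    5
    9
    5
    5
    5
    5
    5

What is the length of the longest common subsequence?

Let dp[i][j] be the LCS length of the first i values of a and the first j values of b. dp[i][j] = dp[i-1][j-1]+1 when the i-th and j-th values match, else max(dp[i-1][j], dp[i][j-1]).
    ·  6  9  5  8  5  9  5  5  5  5  5
 ·  0  0  0  0  0  0  0  0  0  0  0  0
 7  0  0  0  0  0  0  0  0  0  0  0  0
 5  0  0  0  1  1  1  1  1  1  1  1  1
 5  0  0  0  1  1  2  2  2  2  2  2  2
 9  0  0  1  1  1  2  3  3  3  3  3  3
 5  0  0  1  2  2  2  3  4  4  4  4  4
 9  0  0  1  2  2  2  3  4  4  4  4  4
 6  0  1  1  2  2  2  3  4  4  4  4  4
 7  0  1  1  2  2  2  3  4  4  4  4  4
 7  0  1  1  2  2  2  3  4  4  4  4  4
 6  0  1  1  2  2  2  3  4  4  4  4  4
 5  0  1  1  2  2  3  3  4  5  5  5  5
dp[11][11] = 5. One LCS (by backtracking along matches): 5, 5, 9, 5, 5.

5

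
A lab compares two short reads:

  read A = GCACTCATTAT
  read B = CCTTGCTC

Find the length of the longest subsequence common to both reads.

5

Let dp[i][j] be the LCS length of the first i bases of read A and the first j bases of read B. dp[i][j] = dp[i-1][j-1]+1 when the i-th and j-th bases match, else max(dp[i-1][j], dp[i][j-1]).
    ·  C  C  T  T  G  C  T  C
 ·  0  0  0  0  0  0  0  0  0
 G  0  0  0  0  0  1  1  1  1
 C  0  1  1  1  1  1  2  2  2
 A  0  1  1  1  1  1  2  2  2
 C  0  1  2  2  2  2  2  2  3
 T  0  1  2  3  3  3  3  3  3
 C  0  1  2  3  3  3  4  4  4
 A  0  1  2  3  3  3  4  4  4
 T  0  1  2  3  4  4  4  5  5
 T  0  1  2  3  4  4  4  5  5
 A  0  1  2  3  4  4  4  5  5
 T  0  1  2  3  4  4  4  5  5
dp[11][8] = 5. One LCS (by backtracking along matches): CCTCT.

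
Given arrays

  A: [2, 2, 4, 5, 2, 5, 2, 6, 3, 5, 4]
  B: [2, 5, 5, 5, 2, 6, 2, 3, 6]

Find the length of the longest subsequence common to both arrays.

Taking 2 at A[1]=B[1], 5 at A[4]=B[3], 5 at A[6]=B[4], 2 at A[7]=B[5], 6 at A[8]=B[6], 3 at A[9]=B[8] gives a common subsequence of length 6. The LCS DP gives dp[11][9] = 6, so this is optimal.

6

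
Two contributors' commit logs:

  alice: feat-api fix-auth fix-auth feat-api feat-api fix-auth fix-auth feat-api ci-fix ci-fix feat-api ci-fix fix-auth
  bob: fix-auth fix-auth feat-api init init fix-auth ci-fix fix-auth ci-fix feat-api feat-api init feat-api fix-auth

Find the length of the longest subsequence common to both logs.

8

Taking fix-auth at alice[2]=bob[1], fix-auth at alice[3]=bob[2], feat-api at alice[4]=bob[3], fix-auth at alice[6]=bob[6], fix-auth at alice[7]=bob[8], feat-api at alice[8]=bob[11], feat-api at alice[11]=bob[13], fix-auth at alice[13]=bob[14] gives a common subsequence of length 8, and the DP table's final entry dp[13][14] is also 8, so no common subsequence is longer.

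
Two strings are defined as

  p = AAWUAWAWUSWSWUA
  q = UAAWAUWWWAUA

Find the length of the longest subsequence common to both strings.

Pick A at p[1]=q[2], then A at p[2]=q[3], then W at p[3]=q[4], then U at p[4]=q[6], then W at p[6]=q[7], then W at p[8]=q[8], then W at p[11]=q[9], then U at p[14]=q[11], then A at p[15]=q[12]; all 9 characters appear in both, in order. The LCS DP gives dp[15][12] = 9, so this is optimal.

9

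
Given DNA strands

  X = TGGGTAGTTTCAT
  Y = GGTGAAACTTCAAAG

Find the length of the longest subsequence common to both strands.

8

One common subsequence of length 8: G (X #2, Y #1), then G (X #3, Y #2), then G (X #4, Y #4), then A (X #6, Y #7), then T (X #9, Y #9), then T (X #10, Y #10), then C (X #11, Y #11), then A (X #12, Y #14). The LCS DP gives dp[13][15] = 8, so this is optimal.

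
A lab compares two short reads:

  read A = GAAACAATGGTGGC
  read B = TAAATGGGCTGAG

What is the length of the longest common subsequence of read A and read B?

Match A at read A[4]=read B[2] → A at read A[6]=read B[3] → A at read A[7]=read B[4] → T at read A[8]=read B[5] → G at read A[9]=read B[7] → G at read A[10]=read B[8] → T at read A[11]=read B[10] → G at read A[12]=read B[11] → G at read A[13]=read B[13] — 9 bases in the same relative order in both. dp[14][13] = 9 confirms this is the maximum.

9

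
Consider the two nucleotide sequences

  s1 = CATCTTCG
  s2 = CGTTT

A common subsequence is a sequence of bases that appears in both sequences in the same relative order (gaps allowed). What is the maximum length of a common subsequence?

One common subsequence of length 4: C (s1 #1, s2 #1), then T (s1 #3, s2 #3), then T (s1 #5, s2 #4), then T (s1 #6, s2 #5). Since dp[8][5] = 4, nothing longer is possible.

4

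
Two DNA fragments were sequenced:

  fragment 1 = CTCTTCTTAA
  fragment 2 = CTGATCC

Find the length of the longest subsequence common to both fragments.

4

Let dp[i][j] be the LCS length of the first i bases of fragment 1 and the first j bases of fragment 2. dp[i][j] = dp[i-1][j-1]+1 when the i-th and j-th bases match, else max(dp[i-1][j], dp[i][j-1]).
    ·  C  T  G  A  T  C  C
 ·  0  0  0  0  0  0  0  0
 C  0  1  1  1  1  1  1  1
 T  0  1  2  2  2  2  2  2
 C  0  1  2  2  2  2  3  3
 T  0  1  2  2  2  3  3  3
 T  0  1  2  2  2  3  3  3
 C  0  1  2  2  2  3  4  4
 T  0  1  2  2  2  3  4  4
 T  0  1  2  2  2  3  4  4
 A  0  1  2  2  3  3  4  4
 A  0  1  2  2  3  3  4  4
dp[10][7] = 4. One LCS (by backtracking along matches): CTCC.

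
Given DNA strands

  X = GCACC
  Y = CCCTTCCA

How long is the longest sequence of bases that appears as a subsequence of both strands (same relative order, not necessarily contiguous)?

3

Let dp[i][j] be the LCS length of the first i bases of X and the first j bases of Y. dp[i][j] = dp[i-1][j-1]+1 when the i-th and j-th bases match, else max(dp[i-1][j], dp[i][j-1]).
    ·  C  C  C  T  T  C  C  A
 ·  0  0  0  0  0  0  0  0  0
 G  0  0  0  0  0  0  0  0  0
 C  0  1  1  1  1  1  1  1  1
 A  0  1  1  1  1  1  1  1  2
 C  0  1  2  2  2  2  2  2  2
 C  0  1  2  3  3  3  3  3  3
dp[5][8] = 3. One LCS (by backtracking along matches): CCC.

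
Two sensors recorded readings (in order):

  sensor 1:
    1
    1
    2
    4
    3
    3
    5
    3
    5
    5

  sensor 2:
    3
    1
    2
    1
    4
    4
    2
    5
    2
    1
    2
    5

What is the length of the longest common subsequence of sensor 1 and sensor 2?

Match 1 at sensor 1[1]=sensor 2[2], 1 at sensor 1[2]=sensor 2[4], 2 at sensor 1[3]=sensor 2[7], 5 at sensor 1[7]=sensor 2[8], 5 at sensor 1[10]=sensor 2[12] — 5 values in the same relative order in both. dp[10][12] = 5 confirms this is the maximum.

5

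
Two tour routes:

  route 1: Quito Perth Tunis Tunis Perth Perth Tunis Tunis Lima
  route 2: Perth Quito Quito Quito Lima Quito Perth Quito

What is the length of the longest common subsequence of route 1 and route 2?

Match Quito [1,6], then Perth [2,7] — 2 stops in the same relative order in both, and the DP table's final entry dp[9][8] is also 2, so no common subsequence is longer.

2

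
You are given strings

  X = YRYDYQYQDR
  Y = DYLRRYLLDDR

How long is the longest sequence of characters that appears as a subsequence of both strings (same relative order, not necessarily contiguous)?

Taking Y [1,2]; then R [2,5]; then Y [3,6]; then D [4,9]; then D [9,10]; then R [10,11] gives a common subsequence of length 6. Since dp[10][11] = 6, nothing longer is possible.

6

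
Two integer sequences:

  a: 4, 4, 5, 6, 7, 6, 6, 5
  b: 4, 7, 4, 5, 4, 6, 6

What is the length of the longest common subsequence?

Pick 4 [1,1]; then 4 [2,3]; then 5 [3,4]; then 6 [6,6]; then 6 [7,7]; all 5 values appear in both, in order. dp[8][7] = 5 confirms this is the maximum.

5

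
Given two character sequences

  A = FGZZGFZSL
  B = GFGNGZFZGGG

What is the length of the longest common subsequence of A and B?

Pick F at A[1]=B[2] → G at A[2]=B[5] → Z at A[3]=B[6] → Z at A[4]=B[8] → G at A[5]=B[11]; all 5 characters appear in both, in order. Since dp[9][11] = 5, nothing longer is possible.

5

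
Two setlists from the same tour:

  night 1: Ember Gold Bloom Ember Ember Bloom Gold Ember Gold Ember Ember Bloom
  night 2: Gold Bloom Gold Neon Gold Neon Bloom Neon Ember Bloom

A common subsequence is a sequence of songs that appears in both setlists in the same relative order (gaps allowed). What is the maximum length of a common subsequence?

Taking Gold (night 1 #2, night 2 #1); then Bloom (night 1 #6, night 2 #2); then Gold (night 1 #7, night 2 #3); then Gold (night 1 #9, night 2 #5); then Ember (night 1 #11, night 2 #9); then Bloom (night 1 #12, night 2 #10) gives a common subsequence of length 6, and the DP table's final entry dp[12][10] is also 6, so no common subsequence is longer.

6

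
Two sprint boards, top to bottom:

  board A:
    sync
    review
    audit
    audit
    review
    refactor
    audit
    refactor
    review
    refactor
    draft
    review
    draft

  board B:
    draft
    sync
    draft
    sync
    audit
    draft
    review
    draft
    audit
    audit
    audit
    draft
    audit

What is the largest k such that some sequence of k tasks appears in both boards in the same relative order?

6

Taking sync [1,4] → review [2,7] → audit [3,9] → audit [4,10] → audit [7,11] → draft [11,12] gives a common subsequence of length 6. dp[13][13] = 6 confirms this is the maximum.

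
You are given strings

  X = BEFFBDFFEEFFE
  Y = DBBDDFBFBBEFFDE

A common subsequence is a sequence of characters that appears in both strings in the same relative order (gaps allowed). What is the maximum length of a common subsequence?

9

One common subsequence of length 9: B (X #1, Y #2) → B (X #5, Y #3) → D (X #6, Y #5) → F (X #7, Y #6) → F (X #8, Y #8) → E (X #10, Y #11) → F (X #11, Y #12) → F (X #12, Y #13) → E (X #13, Y #15). The LCS DP gives dp[13][15] = 9, so this is optimal.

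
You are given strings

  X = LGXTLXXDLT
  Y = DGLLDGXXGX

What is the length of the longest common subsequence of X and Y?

5

One common subsequence of length 5: L [1,4], then G [2,6], then X [3,7], then X [6,8], then X [7,10], and the DP table's final entry dp[10][10] is also 5, so no common subsequence is longer.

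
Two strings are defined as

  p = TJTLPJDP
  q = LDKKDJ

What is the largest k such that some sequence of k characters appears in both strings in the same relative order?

One common subsequence of length 2: L at p[4]=q[1] → J at p[6]=q[6], and the DP table's final entry dp[8][6] is also 2, so no common subsequence is longer.

2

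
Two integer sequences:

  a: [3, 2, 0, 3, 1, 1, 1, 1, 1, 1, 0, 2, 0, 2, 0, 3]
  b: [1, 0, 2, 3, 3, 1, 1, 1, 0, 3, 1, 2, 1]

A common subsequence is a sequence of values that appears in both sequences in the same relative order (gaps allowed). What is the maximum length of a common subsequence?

7

Pick 3 [1,4] → 3 [4,5] → 1 [5,6] → 1 [6,7] → 1 [7,8] → 1 [8,11] → 1 [10,13]; all 7 values appear in both, in order. The LCS DP gives dp[16][13] = 7, so this is optimal.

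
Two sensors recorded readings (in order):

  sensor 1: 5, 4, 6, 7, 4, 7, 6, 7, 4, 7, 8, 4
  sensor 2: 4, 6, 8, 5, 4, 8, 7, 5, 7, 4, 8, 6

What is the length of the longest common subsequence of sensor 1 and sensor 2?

7

Let dp[i][j] be the LCS length of the first i values of sensor 1 and the first j values of sensor 2. dp[i][j] = dp[i-1][j-1]+1 when the i-th and j-th values match, else max(dp[i-1][j], dp[i][j-1]).
    ·  4  6  8  5  4  8  7  5  7  4  8  6
 ·  0  0  0  0  0  0  0  0  0  0  0  0  0
 5  0  0  0  0  1  1  1  1  1  1  1  1  1
 4  0  1  1  1  1  2  2  2  2  2  2  2  2
 6  0  1  2  2  2  2  2  2  2  2  2  2  3
 7  0  1  2  2  2  2  2  3  3  3  3  3  3
 4  0  1  2  2  2  3  3  3  3  3  4  4  4
 7  0  1  2  2  2  3  3  4  4  4  4  4  4
 6  0  1  2  2  2  3  3  4  4  4  4  4  5
 7  0  1  2  2  2  3  3  4  4  5  5  5  5
 4  0  1  2  2  2  3  3  4  4  5  6  6  6
 7  0  1  2  2  2  3  3  4  4  5  6  6  6
 8  0  1  2  3  3  3  4  4  4  5  6  7  7
 4  0  1  2  3  3  4  4  4  4  5  6  7  7
dp[12][12] = 7. One LCS (by backtracking along matches): 4, 6, 4, 7, 7, 4, 8.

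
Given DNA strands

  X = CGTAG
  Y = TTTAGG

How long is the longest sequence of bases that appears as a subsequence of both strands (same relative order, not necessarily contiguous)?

Match T at X[3]=Y[3]; then A at X[4]=Y[4]; then G at X[5]=Y[6] — 3 bases in the same relative order in both. The LCS DP gives dp[5][6] = 3, so this is optimal.

3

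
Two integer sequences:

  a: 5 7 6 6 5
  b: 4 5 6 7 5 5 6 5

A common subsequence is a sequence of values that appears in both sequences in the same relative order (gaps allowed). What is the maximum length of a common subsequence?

4

Let dp[i][j] be the LCS length of the first i values of a and the first j values of b. dp[i][j] = dp[i-1][j-1]+1 when the i-th and j-th values match, else max(dp[i-1][j], dp[i][j-1]).
    ·  4  5  6  7  5  5  6  5
 ·  0  0  0  0  0  0  0  0  0
 5  0  0  1  1  1  1  1  1  1
 7  0  0  1  1  2  2  2  2  2
 6  0  0  1  2  2  2  2  3  3
 6  0  0  1  2  2  2  2  3  3
 5  0  0  1  2  2  3  3  3  4
dp[5][8] = 4. One LCS (by backtracking along matches): 5, 7, 6, 5.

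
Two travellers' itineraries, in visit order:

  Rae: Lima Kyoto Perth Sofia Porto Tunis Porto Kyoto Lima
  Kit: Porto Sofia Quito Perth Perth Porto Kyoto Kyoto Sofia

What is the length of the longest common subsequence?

One common subsequence of length 3: Perth at Rae[3]=Kit[5], Porto at Rae[5]=Kit[6], Kyoto at Rae[8]=Kit[8]. dp[9][9] = 3 confirms this is the maximum.

3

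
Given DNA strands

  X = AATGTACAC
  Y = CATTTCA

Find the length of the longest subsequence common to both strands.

5

Let dp[i][j] be the LCS length of the first i bases of X and the first j bases of Y. dp[i][j] = dp[i-1][j-1]+1 when the i-th and j-th bases match, else max(dp[i-1][j], dp[i][j-1]).
    ·  C  A  T  T  T  C  A
 ·  0  0  0  0  0  0  0  0
 A  0  0  1  1  1  1  1  1
 A  0  0  1  1  1  1  1  2
 T  0  0  1  2  2  2  2  2
 G  0  0  1  2  2  2  2  2
 T  0  0  1  2  3  3  3  3
 A  0  0  1  2  3  3  3  4
 C  0  1  1  2  3  3  4  4
 A  0  1  2  2  3  3  4  5
 C  0  1  2  2  3  3  4  5
dp[9][7] = 5. One LCS (by backtracking along matches): ATTCA.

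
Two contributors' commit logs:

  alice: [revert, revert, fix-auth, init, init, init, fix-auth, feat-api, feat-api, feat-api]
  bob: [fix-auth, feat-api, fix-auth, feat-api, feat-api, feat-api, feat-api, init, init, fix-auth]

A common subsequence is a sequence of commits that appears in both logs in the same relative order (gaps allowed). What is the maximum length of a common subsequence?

5

Pick fix-auth (alice #3, bob #1); then fix-auth (alice #7, bob #3); then feat-api (alice #8, bob #5); then feat-api (alice #9, bob #6); then feat-api (alice #10, bob #7); all 5 commits appear in both, in order, and the DP table's final entry dp[10][10] is also 5, so no common subsequence is longer.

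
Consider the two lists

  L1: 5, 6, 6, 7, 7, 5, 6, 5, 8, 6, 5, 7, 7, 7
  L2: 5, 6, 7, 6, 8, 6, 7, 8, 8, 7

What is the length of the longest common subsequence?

Pick 5 [1,1]; then 6 [3,2]; then 7 [5,3]; then 6 [7,4]; then 8 [9,5]; then 6 [10,6]; then 7 [12,7]; then 7 [14,10]; all 8 values appear in both, in order, and the DP table's final entry dp[14][10] is also 8, so no common subsequence is longer.

8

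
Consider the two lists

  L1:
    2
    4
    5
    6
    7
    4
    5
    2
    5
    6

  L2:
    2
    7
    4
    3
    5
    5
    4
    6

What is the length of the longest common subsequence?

Match 2 (L1 #1, L2 #1), then 7 (L1 #5, L2 #2), then 4 (L1 #6, L2 #3), then 5 (L1 #7, L2 #5), then 5 (L1 #9, L2 #6), then 6 (L1 #10, L2 #8) — 6 values in the same relative order in both, and the DP table's final entry dp[10][8] is also 6, so no common subsequence is longer.

6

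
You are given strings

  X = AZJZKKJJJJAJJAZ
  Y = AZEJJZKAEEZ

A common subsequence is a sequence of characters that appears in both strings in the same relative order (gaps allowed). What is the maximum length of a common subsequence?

7

Match A (X #1, Y #1) → Z (X #2, Y #2) → J (X #3, Y #5) → Z (X #4, Y #6) → K (X #6, Y #7) → A (X #11, Y #8) → Z (X #15, Y #11) — 7 characters in the same relative order in both. The LCS DP gives dp[15][11] = 7, so this is optimal.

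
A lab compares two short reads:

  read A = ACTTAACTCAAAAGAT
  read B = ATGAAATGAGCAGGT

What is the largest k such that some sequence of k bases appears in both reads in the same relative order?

Pick A [1,1] → T [3,2] → A [5,5] → A [6,6] → T [8,7] → C [9,11] → A [10,12] → G [14,14] → T [16,15]; all 9 bases appear in both, in order. The LCS DP gives dp[16][15] = 9, so this is optimal.

9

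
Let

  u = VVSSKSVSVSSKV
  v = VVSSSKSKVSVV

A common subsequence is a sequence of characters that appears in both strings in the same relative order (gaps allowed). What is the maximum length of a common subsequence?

10

One common subsequence of length 10: V at u[1]=v[1] → V at u[2]=v[2] → S at u[3]=v[4] → S at u[4]=v[5] → K at u[5]=v[6] → S at u[6]=v[7] → V at u[7]=v[9] → S at u[8]=v[10] → V at u[9]=v[11] → V at u[13]=v[12]. The LCS DP gives dp[13][12] = 10, so this is optimal.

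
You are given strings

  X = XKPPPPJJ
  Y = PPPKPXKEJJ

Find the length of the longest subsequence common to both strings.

Let dp[i][j] be the LCS length of the first i characters of X and the first j characters of Y. dp[i][j] = dp[i-1][j-1]+1 when the i-th and j-th characters match, else max(dp[i-1][j], dp[i][j-1]).
    ·  P  P  P  K  P  X  K  E  J  J
 ·  0  0  0  0  0  0  0  0  0  0  0
 X  0  0  0  0  0  0  1  1  1  1  1
 K  0  0  0  0  1  1  1  2  2  2  2
 P  0  1  1  1  1  2  2  2  2  2  2
 P  0  1  2  2  2  2  2  2  2  2  2
 P  0  1  2  3  3  3  3  3  3  3  3
 P  0  1  2  3  3  4  4  4  4  4  4
 J  0  1  2  3  3  4  4  4  4  5  5
 J  0  1  2  3  3  4  4  4  4  5  6
dp[8][10] = 6. One LCS (by backtracking along matches): PPPPJJ.

6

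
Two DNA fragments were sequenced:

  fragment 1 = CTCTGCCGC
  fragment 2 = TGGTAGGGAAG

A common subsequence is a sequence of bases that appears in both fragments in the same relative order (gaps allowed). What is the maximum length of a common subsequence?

4

Match T (fragment 1 #2, fragment 2 #1) → T (fragment 1 #4, fragment 2 #4) → G (fragment 1 #5, fragment 2 #8) → G (fragment 1 #8, fragment 2 #11) — 4 bases in the same relative order in both. dp[9][11] = 4 confirms this is the maximum.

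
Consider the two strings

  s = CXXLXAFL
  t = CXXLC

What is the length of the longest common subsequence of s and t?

4

Match C (s #1, t #1); then X (s #2, t #2); then X (s #3, t #3); then L (s #4, t #4) — 4 characters in the same relative order in both. dp[8][5] = 4 confirms this is the maximum.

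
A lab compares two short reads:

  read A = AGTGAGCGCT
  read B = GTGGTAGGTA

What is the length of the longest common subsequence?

Let dp[i][j] be the LCS length of the first i bases of read A and the first j bases of read B. dp[i][j] = dp[i-1][j-1]+1 when the i-th and j-th bases match, else max(dp[i-1][j], dp[i][j-1]).
    ·  G  T  G  G  T  A  G  G  T  A
 ·  0  0  0  0  0  0  0  0  0  0  0
 A  0  0  0  0  0  0  1  1  1  1  1
 G  0  1  1  1  1  1  1  2  2  2  2
 T  0  1  2  2  2  2  2  2  2  3  3
 G  0  1  2  3  3  3  3  3  3  3  3
 A  0  1  2  3  3  3  4  4  4  4  4
 G  0  1  2  3  4  4  4  5  5  5  5
 C  0  1  2  3  4  4  4  5  5  5  5
 G  0  1  2  3  4  4  4  5  6  6  6
 C  0  1  2  3  4  4  4  5  6  6  6
 T  0  1  2  3  4  5  5  5  6  7  7
dp[10][10] = 7. One LCS (by backtracking along matches): GTGAGGT.

7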